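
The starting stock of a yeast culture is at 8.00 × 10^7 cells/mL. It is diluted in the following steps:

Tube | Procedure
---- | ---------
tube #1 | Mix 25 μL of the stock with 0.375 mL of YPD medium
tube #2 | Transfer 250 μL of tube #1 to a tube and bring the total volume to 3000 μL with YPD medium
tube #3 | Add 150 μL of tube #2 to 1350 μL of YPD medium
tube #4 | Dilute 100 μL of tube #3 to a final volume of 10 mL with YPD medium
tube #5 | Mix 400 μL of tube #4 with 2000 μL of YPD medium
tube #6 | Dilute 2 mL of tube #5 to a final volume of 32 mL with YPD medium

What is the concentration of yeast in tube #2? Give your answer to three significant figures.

Step 1: 25 μL + 0.375 mL = 400 μL total → factor 400/25 = 16
Step 2: 250 μL brought to 3000 μL → factor 3000/250 = 12
Dilution factor through tube #2 = 16 × 12 = 192
[tube #2] = 8.00 × 10^7 cells/mL / 192 = 4.17 × 10^5 cells/mL

4.17 × 10^5 cells/mL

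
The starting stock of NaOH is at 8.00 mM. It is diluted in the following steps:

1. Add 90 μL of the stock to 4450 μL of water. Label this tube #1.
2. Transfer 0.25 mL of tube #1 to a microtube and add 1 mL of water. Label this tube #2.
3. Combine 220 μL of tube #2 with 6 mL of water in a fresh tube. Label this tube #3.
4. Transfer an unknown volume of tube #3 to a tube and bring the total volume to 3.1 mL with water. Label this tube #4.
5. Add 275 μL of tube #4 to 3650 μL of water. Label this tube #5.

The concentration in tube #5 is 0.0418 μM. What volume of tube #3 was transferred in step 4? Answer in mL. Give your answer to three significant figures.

Step 1: 90 μL + 4450 μL = 4540 μL total → factor 4540/90 = 50.444
Step 2: 0.25 mL + 1 mL = 1.25 mL total → factor 1.25/0.25 = 5
Step 3: 220 μL + 6 mL = 6220 μL total → factor 6220/220 = 28.273
Step 4: v brought to 3.1 mL → factor = 3.1 mL/v
Step 5: 275 μL + 3650 μL = 3925 μL total → factor 3925/275 = 14.273
Product of known-step factors = 1.0178 × 10^5
Overall factor = 8.00 mM / (0.0418 μM) = 1.9139 × 10^5
Step-4 factor = 1.9139 × 10^5 / 1.0178 × 10^5 = 1.8804
v = 3.1 mL / 1.8804 = 1.65 mL

1.65 mL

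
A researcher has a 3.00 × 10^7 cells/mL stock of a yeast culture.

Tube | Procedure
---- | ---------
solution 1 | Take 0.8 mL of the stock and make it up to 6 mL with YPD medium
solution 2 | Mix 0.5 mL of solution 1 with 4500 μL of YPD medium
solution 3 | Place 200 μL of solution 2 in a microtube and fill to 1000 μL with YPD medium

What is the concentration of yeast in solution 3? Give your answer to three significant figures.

8.00 × 10^4 cells/mL

Step 1: 0.8 mL brought to 6 mL → factor 6/0.8 = 7.5
Step 2: 0.5 mL + 4500 μL = 5 mL total → factor 5/0.5 = 10
Step 3: 200 μL brought to 1000 μL → factor 1000/200 = 5
Overall dilution factor = 7.5 × 10 × 5 = 375
Final = 3.00 × 10^7 cells/mL / 375 = 8.00 × 10^4 cells/mL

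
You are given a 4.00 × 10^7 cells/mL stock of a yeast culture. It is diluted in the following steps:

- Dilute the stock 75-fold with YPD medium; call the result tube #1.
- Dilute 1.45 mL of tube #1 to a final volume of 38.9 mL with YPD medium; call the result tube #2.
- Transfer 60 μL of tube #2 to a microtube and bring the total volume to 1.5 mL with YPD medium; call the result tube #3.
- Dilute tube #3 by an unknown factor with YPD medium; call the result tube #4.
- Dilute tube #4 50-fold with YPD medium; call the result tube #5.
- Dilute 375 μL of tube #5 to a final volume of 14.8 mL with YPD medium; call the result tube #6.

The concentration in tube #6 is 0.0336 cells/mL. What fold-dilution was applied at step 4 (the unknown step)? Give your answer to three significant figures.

Step 1: 75-fold → factor 75
Step 2: 1.45 mL brought to 38.9 mL → factor 38.9/1.45 = 26.828
Step 3: 60 μL brought to 1.5 mL → factor 1500/60 = 25
Step 4: unknown factor x
Step 5: 50-fold → factor 50
Step 6: 375 μL brought to 14.8 mL → factor 14800/375 = 39.467
Product of known-step factors = 9.9262 × 10^7
Overall factor = 4.00 × 10^7 cells/mL / (0.0336 cells/mL) = 1.1905 × 10^9
x = 1.1905 × 10^9 / 9.9262 × 10^7 = 12.0

12.0-fold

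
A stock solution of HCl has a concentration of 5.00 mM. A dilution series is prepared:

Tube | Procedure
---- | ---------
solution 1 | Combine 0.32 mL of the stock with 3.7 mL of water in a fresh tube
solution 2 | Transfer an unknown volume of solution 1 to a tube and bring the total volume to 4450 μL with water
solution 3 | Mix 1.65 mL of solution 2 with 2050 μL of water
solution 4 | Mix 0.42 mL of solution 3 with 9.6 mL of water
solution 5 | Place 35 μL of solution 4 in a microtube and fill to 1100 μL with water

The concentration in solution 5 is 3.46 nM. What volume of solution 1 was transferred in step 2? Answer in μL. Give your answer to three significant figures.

Step 1: 0.32 mL + 3.7 mL = 4.02 mL total → factor 4.02/0.32 = 12.562
Step 2: v brought to 4450 μL → factor = 4450 μL/v
Step 3: 1.65 mL + 2050 μL = 3.7 mL total → factor 3.7/1.65 = 2.2424
Step 4: 0.42 mL + 9.6 mL = 10.02 mL total → factor 10.02/0.42 = 23.857
Step 5: 35 μL brought to 1100 μL → factor 1100/35 = 31.429
Product of known-step factors = 21122
Overall factor = 5.00 mM / (3.46 nM) = 1.4451 × 10^6
Step-2 factor = 1.4451 × 10^6 / 21122 = 68.416
v = 4450 μL / 68.416 = 65.0 μL

65.0 μL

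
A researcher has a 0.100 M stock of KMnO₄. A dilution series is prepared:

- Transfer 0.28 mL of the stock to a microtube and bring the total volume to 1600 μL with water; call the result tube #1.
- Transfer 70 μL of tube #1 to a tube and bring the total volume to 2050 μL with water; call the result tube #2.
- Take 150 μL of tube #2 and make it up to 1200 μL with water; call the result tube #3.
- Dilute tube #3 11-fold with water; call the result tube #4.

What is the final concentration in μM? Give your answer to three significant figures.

6.79 μM

Step 1: 0.28 mL brought to 1600 μL → factor 1.6/0.28 = 5.7143
Step 2: 70 μL brought to 2050 μL → factor 2050/70 = 29.286
Step 3: 150 μL brought to 1200 μL → factor 1200/150 = 8
Step 4: 11-fold → factor 11
Overall dilution factor = 5.7143 × 29.286 × 8 × 11 = 14727
Final = 0.100 M / 14727 = 6.790 × 10^-6 M = 6.79 μM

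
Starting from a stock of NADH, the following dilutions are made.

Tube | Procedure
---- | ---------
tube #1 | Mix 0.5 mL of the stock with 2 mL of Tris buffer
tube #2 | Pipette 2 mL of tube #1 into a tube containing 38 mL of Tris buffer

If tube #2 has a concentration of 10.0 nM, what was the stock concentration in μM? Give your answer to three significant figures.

1.00 μM

Step 1: 0.5 mL + 2 mL = 2.5 mL total → factor 2.5/0.5 = 5
Step 2: 2 mL + 38 mL = 40 mL total → factor 40/2 = 20
Overall dilution factor = 5 × 20 = 100
Stock = 10.0 nM × 100 = 1000 nM = 1.00 μM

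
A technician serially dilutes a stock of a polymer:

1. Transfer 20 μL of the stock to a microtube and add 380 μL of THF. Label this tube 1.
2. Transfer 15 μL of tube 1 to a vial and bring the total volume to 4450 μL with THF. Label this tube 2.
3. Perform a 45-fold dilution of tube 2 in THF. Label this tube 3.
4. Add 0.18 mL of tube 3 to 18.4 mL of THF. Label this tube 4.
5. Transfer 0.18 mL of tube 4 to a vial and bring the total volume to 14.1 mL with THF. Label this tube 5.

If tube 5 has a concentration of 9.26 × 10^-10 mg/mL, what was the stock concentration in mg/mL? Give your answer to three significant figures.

2.00 mg/mL

Step 1: 20 μL + 380 μL = 400 μL total → factor 400/20 = 20
Step 2: 15 μL brought to 4450 μL → factor 4450/15 = 296.67
Step 3: 45-fold → factor 45
Step 4: 0.18 mL + 18.4 mL = 18.58 mL total → factor 18.58/0.18 = 103.22
Step 5: 0.18 mL brought to 14.1 mL → factor 14.1/0.18 = 78.333
Overall dilution factor = 20 × 296.67 × 45 × 103.22 × 78.333 = 2.1589 × 10^9
Stock = 9.26 × 10^-10 mg/mL × 2.1589 × 10^9 = 2.00 mg/mL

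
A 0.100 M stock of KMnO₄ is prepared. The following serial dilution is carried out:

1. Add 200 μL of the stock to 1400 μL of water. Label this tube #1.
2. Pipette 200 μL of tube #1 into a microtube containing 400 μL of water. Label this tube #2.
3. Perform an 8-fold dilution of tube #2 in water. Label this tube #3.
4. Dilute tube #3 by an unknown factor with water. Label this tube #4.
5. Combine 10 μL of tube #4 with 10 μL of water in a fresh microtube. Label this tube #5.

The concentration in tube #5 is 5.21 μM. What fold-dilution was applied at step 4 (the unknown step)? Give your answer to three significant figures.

Step 1: 200 μL + 1400 μL = 1600 μL total → factor 1600/200 = 8
Step 2: 200 μL + 400 μL = 600 μL total → factor 600/200 = 3
Step 3: 8-fold → factor 8
Step 4: unknown factor x
Step 5: 10 μL + 10 μL = 20 μL total → factor 20/10 = 2
Product of known-step factors = 384
Overall factor = 0.100 M / (5.21 μM) = 19194
x = 19194 / 384 = 50.0

50.0-fold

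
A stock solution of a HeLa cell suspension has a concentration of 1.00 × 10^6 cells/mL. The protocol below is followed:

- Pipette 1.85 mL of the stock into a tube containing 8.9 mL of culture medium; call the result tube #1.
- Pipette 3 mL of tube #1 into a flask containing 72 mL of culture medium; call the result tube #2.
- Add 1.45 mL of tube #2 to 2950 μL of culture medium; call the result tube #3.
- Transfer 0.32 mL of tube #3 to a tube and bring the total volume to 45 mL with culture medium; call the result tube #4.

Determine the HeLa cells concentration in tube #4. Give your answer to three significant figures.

Step 1: 1.85 mL + 8.9 mL = 10.75 mL total → factor 10.75/1.85 = 5.8108
Step 2: 3 mL + 72 mL = 75 mL total → factor 75/3 = 25
Step 3: 1.45 mL + 2950 μL = 4.4 mL total → factor 4.4/1.45 = 3.0345
Step 4: 0.32 mL brought to 45 mL → factor 45/0.32 = 140.62
Overall dilution factor = 5.8108 × 25 × 3.0345 × 140.62 = 61990
Final = 1.00 × 10^6 cells/mL / 61990 = 16.1 cells/mL

16.1 cells/mL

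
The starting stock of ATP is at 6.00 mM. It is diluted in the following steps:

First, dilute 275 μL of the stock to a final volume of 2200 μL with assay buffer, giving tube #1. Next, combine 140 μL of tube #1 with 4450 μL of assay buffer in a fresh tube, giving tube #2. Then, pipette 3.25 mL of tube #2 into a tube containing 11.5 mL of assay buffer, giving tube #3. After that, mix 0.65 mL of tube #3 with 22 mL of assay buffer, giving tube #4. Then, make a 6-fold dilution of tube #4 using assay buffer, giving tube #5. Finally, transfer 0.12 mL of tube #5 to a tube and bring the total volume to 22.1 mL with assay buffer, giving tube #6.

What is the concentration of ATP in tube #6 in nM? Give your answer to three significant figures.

Step 1: 275 μL brought to 2200 μL → factor 2200/275 = 8
Step 2: 140 μL + 4450 μL = 4590 μL total → factor 4590/140 = 32.786
Step 3: 3.25 mL + 11.5 mL = 14.75 mL total → factor 14.75/3.25 = 4.5385
Step 4: 0.65 mL + 22 mL = 22.65 mL total → factor 22.65/0.65 = 34.846
Step 5: 6-fold → factor 6
Step 6: 0.12 mL brought to 22.1 mL → factor 22.1/0.12 = 184.17
Overall dilution factor = 8 × 32.786 × 4.5385 × 34.846 × 6 × 184.17 = 4.5835 × 10^7
Final = 6.00 mM / 4.5835 × 10^7 = 1.309 × 10^-7 mM = 0.131 nM

0.131 nM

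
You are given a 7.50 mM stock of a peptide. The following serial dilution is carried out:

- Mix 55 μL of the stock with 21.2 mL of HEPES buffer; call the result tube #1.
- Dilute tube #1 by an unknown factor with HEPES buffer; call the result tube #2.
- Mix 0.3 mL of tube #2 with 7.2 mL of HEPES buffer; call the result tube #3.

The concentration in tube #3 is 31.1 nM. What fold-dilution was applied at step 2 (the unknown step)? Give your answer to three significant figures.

25.0-fold

Step 1: 55 μL + 21.2 mL = 21255 μL total → factor 21255/55 = 386.45
Step 2: unknown factor x
Step 3: 0.3 mL + 7.2 mL = 7.5 mL total → factor 7.5/0.3 = 25
Product of known-step factors = 9661.4
Overall factor = 7.50 mM / (31.1 nM) = 2.4116 × 10^5
x = 2.4116 × 10^5 / 9661.4 = 25.0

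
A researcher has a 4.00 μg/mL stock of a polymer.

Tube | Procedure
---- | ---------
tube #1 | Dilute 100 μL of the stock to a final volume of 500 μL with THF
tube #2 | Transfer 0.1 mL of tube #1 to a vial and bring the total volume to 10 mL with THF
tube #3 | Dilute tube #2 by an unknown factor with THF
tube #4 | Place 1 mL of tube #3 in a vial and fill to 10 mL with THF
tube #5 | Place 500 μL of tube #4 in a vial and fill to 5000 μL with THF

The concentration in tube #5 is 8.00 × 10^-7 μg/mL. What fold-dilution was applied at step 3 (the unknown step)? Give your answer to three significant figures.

100-fold

Step 1: 100 μL brought to 500 μL → factor 500/100 = 5
Step 2: 0.1 mL brought to 10 mL → factor 10/0.1 = 100
Step 3: unknown factor x
Step 4: 1 mL brought to 10 mL → factor 10/1 = 10
Step 5: 500 μL brought to 5000 μL → factor 5000/500 = 10
Product of known-step factors = 50000
Overall factor = 4.00 μg/mL / (8.00 × 10^-7 μg/mL) = 5 × 10^6
x = 5 × 10^6 / 50000 = 100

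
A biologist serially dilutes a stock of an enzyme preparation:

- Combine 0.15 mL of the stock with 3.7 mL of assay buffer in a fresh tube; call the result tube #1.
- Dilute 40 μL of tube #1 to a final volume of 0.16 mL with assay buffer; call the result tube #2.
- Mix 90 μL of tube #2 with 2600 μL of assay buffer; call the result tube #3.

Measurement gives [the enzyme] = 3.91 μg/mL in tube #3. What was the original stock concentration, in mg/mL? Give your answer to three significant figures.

12.0 mg/mL

Step 1: 0.15 mL + 3.7 mL = 3.85 mL total → factor 3.85/0.15 = 25.667
Step 2: 40 μL brought to 0.16 mL → factor 160/40 = 4
Step 3: 90 μL + 2600 μL = 2690 μL total → factor 2690/90 = 29.889
Overall dilution factor = 25.667 × 4 × 29.889 = 3068.6
Stock = 3.91 μg/mL × 3068.6 = 1.200 × 10^4 μg/mL = 12.0 mg/mL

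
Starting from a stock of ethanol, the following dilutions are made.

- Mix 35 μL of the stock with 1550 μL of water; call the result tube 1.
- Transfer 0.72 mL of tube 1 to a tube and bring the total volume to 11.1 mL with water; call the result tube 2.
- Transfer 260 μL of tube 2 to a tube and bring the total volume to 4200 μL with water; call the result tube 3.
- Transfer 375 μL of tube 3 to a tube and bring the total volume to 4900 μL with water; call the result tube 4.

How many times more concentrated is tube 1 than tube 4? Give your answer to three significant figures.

3.25 × 10^3

Step 1: 35 μL + 1550 μL = 1585 μL total → factor 1585/35 = 45.286
Step 2: 0.72 mL brought to 11.1 mL → factor 11.1/0.72 = 15.417
Step 3: 260 μL brought to 4200 μL → factor 4200/260 = 16.154
Step 4: 375 μL brought to 4900 μL → factor 4900/375 = 13.067
Dilution factor to tube 1 = 45.286; to tube 4 = 1.4736 × 10^5
[tube 1]/[tube 4] = (factor to tube 4)/(factor to tube 1) = 1.4736 × 10^5/45.286 = 3.25 × 10^3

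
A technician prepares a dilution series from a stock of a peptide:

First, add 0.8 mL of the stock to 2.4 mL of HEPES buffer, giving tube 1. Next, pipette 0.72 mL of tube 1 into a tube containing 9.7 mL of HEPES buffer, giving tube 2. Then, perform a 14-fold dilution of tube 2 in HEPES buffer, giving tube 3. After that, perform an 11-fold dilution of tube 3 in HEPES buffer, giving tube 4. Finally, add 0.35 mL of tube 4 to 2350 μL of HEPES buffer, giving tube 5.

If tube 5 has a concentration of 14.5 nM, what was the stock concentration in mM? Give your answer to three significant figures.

0.997 mM

Step 1: 0.8 mL + 2.4 mL = 3.2 mL total → factor 3.2/0.8 = 4
Step 2: 0.72 mL + 9.7 mL = 10.42 mL total → factor 10.42/0.72 = 14.472
Step 3: 14-fold → factor 14
Step 4: 11-fold → factor 11
Step 5: 0.35 mL + 2350 μL = 2.7 mL total → factor 2.7/0.35 = 7.7143
Overall dilution factor = 4 × 14.472 × 14 × 11 × 7.7143 = 68772
Stock = 14.5 nM × 68772 = 9.972 × 10^5 nM = 0.997 mM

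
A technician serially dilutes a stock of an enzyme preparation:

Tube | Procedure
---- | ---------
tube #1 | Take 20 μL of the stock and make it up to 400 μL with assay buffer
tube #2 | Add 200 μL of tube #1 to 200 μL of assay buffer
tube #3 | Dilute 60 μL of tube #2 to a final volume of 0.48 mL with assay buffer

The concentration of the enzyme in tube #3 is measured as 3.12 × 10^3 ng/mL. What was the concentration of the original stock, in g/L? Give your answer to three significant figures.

Step 1: 20 μL brought to 400 μL → factor 400/20 = 20
Step 2: 200 μL + 200 μL = 400 μL total → factor 400/200 = 2
Step 3: 60 μL brought to 0.48 mL → factor 480/60 = 8
Overall dilution factor = 20 × 2 × 8 = 320
Stock = 3.12 × 10^3 ng/mL × 320 = 9.984 × 10^5 ng/mL = 0.998 g/L

0.998 g/L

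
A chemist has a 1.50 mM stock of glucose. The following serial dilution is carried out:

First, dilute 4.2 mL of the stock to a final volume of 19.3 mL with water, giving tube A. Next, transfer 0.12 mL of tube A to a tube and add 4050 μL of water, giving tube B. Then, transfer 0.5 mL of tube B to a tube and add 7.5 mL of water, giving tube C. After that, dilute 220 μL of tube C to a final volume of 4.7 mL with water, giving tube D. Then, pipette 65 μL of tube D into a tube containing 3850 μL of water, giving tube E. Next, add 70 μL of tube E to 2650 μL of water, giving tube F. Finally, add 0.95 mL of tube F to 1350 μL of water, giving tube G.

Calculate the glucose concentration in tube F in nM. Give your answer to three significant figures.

0.0117 nM

Step 1: 4.2 mL brought to 19.3 mL → factor 19.3/4.2 = 4.5952
Step 2: 0.12 mL + 4050 μL = 4.17 mL total → factor 4.17/0.12 = 34.75
Step 3: 0.5 mL + 7.5 mL = 8 mL total → factor 8/0.5 = 16
Step 4: 220 μL brought to 4.7 mL → factor 4700/220 = 21.364
Step 5: 65 μL + 3850 μL = 3915 μL total → factor 3915/65 = 60.231
Step 6: 70 μL + 2650 μL = 2720 μL total → factor 2720/70 = 38.857
Dilution factor through tube F = 4.5952 × 34.75 × 16 × 21.364 × 60.231 × 38.857 = 1.2775 × 10^8
[tube F] = 1.50 mM / 1.2775 × 10^8 = 1.174 × 10^-8 mM = 0.0117 nM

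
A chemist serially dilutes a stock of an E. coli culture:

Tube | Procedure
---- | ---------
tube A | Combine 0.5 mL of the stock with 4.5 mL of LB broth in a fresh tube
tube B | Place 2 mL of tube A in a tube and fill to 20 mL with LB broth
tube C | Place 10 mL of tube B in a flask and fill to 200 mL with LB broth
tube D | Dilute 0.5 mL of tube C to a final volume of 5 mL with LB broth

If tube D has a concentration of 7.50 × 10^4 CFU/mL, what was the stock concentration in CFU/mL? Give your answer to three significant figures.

Step 1: 0.5 mL + 4.5 mL = 5 mL total → factor 5/0.5 = 10
Step 2: 2 mL brought to 20 mL → factor 20/2 = 10
Step 3: 10 mL brought to 200 mL → factor 200/10 = 20
Step 4: 0.5 mL brought to 5 mL → factor 5/0.5 = 10
Overall dilution factor = 10 × 10 × 20 × 10 = 20000
Stock = 7.50 × 10^4 CFU/mL × 20000 = 1.50 × 10^9 CFU/mL

1.50 × 10^9 CFU/mL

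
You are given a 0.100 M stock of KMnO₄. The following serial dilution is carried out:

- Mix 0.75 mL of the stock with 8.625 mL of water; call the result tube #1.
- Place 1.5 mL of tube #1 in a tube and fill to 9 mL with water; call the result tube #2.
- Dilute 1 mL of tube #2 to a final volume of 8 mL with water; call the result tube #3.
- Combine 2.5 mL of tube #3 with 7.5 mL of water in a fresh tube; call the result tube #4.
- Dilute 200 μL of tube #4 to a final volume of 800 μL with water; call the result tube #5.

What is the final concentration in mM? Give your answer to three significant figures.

0.0104 mM

Step 1: 0.75 mL + 8.625 mL = 9.375 mL total → factor 9.375/0.75 = 12.5
Step 2: 1.5 mL brought to 9 mL → factor 9/1.5 = 6
Step 3: 1 mL brought to 8 mL → factor 8/1 = 8
Step 4: 2.5 mL + 7.5 mL = 10 mL total → factor 10/2.5 = 4
Step 5: 200 μL brought to 800 μL → factor 800/200 = 4
Overall dilution factor = 12.5 × 6 × 8 × 4 × 4 = 9600
Final = 0.100 M / 9600 = 1.042 × 10^-5 M = 0.0104 mM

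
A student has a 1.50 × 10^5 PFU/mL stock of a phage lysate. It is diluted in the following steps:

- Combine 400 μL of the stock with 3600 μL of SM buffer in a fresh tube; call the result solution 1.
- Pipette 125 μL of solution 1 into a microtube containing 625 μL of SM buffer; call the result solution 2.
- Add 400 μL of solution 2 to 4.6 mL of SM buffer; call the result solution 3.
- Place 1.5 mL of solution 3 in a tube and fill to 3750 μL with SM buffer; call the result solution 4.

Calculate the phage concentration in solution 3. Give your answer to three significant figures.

Step 1: 400 μL + 3600 μL = 4000 μL total → factor 4000/400 = 10
Step 2: 125 μL + 625 μL = 750 μL total → factor 750/125 = 6
Step 3: 400 μL + 4.6 mL = 5000 μL total → factor 5000/400 = 12.5
Dilution factor through solution 3 = 10 × 6 × 12.5 = 750
[solution 3] = 1.50 × 10^5 PFU/mL / 750 = 200 PFU/mL

200 PFU/mL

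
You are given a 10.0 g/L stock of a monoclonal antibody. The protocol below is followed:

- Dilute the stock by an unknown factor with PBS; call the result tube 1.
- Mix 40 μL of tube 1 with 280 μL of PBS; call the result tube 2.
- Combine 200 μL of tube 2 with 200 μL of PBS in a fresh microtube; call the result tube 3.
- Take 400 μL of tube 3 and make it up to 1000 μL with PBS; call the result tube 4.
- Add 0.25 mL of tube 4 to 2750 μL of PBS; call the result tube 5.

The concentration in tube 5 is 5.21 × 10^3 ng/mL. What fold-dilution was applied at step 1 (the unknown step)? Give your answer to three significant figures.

Step 1: unknown factor x
Step 2: 40 μL + 280 μL = 320 μL total → factor 320/40 = 8
Step 3: 200 μL + 200 μL = 400 μL total → factor 400/200 = 2
Step 4: 400 μL brought to 1000 μL → factor 1000/400 = 2.5
Step 5: 0.25 mL + 2750 μL = 3 mL total → factor 3/0.25 = 12
Product of known-step factors = 480
Overall factor = 10.0 g/L / (5.21 × 10^3 ng/mL) = 1919.4
x = 1919.4 / 480 = 4.00

4.00-fold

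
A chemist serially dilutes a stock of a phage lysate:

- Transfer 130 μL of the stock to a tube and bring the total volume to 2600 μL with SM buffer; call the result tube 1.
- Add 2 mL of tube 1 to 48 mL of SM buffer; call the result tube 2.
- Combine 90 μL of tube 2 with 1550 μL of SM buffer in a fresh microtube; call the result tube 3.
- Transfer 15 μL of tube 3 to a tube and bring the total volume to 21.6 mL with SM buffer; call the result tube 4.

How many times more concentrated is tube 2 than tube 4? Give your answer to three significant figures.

Step 1: 130 μL brought to 2600 μL → factor 2600/130 = 20
Step 2: 2 mL + 48 mL = 50 mL total → factor 50/2 = 25
Step 3: 90 μL + 1550 μL = 1640 μL total → factor 1640/90 = 18.222
Step 4: 15 μL brought to 21.6 mL → factor 21600/15 = 1440
Dilution factor to tube 2 = 500; to tube 4 = 1.312 × 10^7
[tube 2]/[tube 4] = (factor to tube 4)/(factor to tube 2) = 1.312 × 10^7/500 = 2.62 × 10^4

2.62 × 10^4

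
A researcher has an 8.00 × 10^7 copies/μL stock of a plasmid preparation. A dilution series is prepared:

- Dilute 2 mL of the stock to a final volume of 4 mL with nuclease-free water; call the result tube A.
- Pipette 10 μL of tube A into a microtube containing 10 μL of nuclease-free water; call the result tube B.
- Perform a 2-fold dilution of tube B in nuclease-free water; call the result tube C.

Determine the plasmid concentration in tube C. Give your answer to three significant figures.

1.00 × 10^7 copies/μL

Step 1: 2 mL brought to 4 mL → factor 4/2 = 2
Step 2: 10 μL + 10 μL = 20 μL total → factor 20/10 = 2
Step 3: 2-fold → factor 2
Overall dilution factor = 2 × 2 × 2 = 8
Final = 8.00 × 10^7 copies/μL / 8 = 1.00 × 10^7 copies/μL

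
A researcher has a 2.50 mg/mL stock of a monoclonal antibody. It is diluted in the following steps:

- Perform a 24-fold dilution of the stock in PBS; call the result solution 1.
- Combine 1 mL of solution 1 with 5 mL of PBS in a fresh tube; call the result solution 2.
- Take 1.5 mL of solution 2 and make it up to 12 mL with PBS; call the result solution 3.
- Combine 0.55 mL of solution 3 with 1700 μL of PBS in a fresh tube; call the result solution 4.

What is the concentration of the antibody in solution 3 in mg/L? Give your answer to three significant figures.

Step 1: 24-fold → factor 24
Step 2: 1 mL + 5 mL = 6 mL total → factor 6/1 = 6
Step 3: 1.5 mL brought to 12 mL → factor 12/1.5 = 8
Dilution factor through solution 3 = 24 × 6 × 8 = 1152
[solution 3] = 2.50 mg/mL / 1152 = 0.002170 mg/mL = 2.17 mg/L

2.17 mg/L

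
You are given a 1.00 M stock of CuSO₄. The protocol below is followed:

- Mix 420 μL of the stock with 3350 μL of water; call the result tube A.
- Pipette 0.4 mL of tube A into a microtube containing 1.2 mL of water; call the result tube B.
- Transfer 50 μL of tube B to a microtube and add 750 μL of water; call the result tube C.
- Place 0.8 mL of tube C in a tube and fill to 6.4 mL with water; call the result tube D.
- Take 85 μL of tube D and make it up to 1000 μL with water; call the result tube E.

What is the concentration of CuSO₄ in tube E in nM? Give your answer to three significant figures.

1.85 × 10^4 nM

Step 1: 420 μL + 3350 μL = 3770 μL total → factor 3770/420 = 8.9762
Step 2: 0.4 mL + 1.2 mL = 1.6 mL total → factor 1.6/0.4 = 4
Step 3: 50 μL + 750 μL = 800 μL total → factor 800/50 = 16
Step 4: 0.8 mL brought to 6.4 mL → factor 6.4/0.8 = 8
Step 5: 85 μL brought to 1000 μL → factor 1000/85 = 11.765
Overall dilution factor = 8.9762 × 4 × 16 × 8 × 11.765 = 54068
Final = 1.00 M / 54068 = 1.850 × 10^-5 M = 1.85 × 10^4 nM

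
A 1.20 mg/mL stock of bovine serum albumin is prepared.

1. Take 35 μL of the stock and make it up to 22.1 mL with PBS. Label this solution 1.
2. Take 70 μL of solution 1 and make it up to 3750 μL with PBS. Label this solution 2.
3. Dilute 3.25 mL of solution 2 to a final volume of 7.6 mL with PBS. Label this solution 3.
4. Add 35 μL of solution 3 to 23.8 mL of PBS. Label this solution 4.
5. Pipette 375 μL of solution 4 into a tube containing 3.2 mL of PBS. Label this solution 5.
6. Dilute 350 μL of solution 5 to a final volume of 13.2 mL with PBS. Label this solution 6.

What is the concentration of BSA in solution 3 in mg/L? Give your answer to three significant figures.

0.0152 mg/L

Step 1: 35 μL brought to 22.1 mL → factor 22100/35 = 631.43
Step 2: 70 μL brought to 3750 μL → factor 3750/70 = 53.571
Step 3: 3.25 mL brought to 7.6 mL → factor 7.6/3.25 = 2.3385
Dilution factor through solution 3 = 631.43 × 53.571 × 2.3385 = 79102
[solution 3] = 1.20 mg/mL / 79102 = 1.517 × 10^-5 mg/mL = 0.0152 mg/L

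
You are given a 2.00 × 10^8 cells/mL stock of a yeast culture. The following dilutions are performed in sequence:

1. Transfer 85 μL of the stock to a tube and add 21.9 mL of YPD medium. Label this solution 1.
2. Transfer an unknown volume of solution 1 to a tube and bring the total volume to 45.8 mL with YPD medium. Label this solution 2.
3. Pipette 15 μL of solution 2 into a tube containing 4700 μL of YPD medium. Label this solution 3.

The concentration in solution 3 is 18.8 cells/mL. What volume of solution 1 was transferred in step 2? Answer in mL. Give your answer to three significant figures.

Step 1: 85 μL + 21.9 mL = 21985 μL total → factor 21985/85 = 258.65
Step 2: v brought to 45.8 mL → factor = 45.8 mL/v
Step 3: 15 μL + 4700 μL = 4715 μL total → factor 4715/15 = 314.33
Product of known-step factors = 81301
Overall factor = 2.00 × 10^8 cells/mL / (18.8 cells/mL) = 1.0638 × 10^7
Step-2 factor = 1.0638 × 10^7 / 81301 = 130.85
v = 45.8 mL / 130.85 = 0.350 mL

0.350 mL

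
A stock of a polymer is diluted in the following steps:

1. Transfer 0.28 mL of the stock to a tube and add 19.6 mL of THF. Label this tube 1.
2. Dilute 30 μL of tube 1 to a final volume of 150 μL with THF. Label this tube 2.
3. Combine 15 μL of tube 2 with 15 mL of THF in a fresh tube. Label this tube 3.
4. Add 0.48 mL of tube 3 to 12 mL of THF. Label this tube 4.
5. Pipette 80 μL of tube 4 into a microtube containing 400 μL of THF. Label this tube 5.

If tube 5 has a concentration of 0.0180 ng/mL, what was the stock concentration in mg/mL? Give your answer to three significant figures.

Step 1: 0.28 mL + 19.6 mL = 19.88 mL total → factor 19.88/0.28 = 71
Step 2: 30 μL brought to 150 μL → factor 150/30 = 5
Step 3: 15 μL + 15 mL = 15015 μL total → factor 15015/15 = 1001
Step 4: 0.48 mL + 12 mL = 12.48 mL total → factor 12.48/0.48 = 26
Step 5: 80 μL + 400 μL = 480 μL total → factor 480/80 = 6
Overall dilution factor = 71 × 5 × 1001 × 26 × 6 = 5.5435 × 10^7
Stock = 0.0180 ng/mL × 5.5435 × 10^7 = 9.978 × 10^5 ng/mL = 0.998 mg/mL

0.998 mg/mL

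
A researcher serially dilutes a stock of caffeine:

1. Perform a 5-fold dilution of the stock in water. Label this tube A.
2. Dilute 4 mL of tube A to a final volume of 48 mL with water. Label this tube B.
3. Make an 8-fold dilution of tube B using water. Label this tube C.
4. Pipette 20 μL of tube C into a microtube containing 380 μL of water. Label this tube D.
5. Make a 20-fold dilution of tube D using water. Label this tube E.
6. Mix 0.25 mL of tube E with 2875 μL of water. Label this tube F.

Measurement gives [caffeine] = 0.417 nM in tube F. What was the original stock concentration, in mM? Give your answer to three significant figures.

Step 1: 5-fold → factor 5
Step 2: 4 mL brought to 48 mL → factor 48/4 = 12
Step 3: 8-fold → factor 8
Step 4: 20 μL + 380 μL = 400 μL total → factor 400/20 = 20
Step 5: 20-fold → factor 20
Step 6: 0.25 mL + 2875 μL = 3.125 mL total → factor 3.125/0.25 = 12.5
Overall dilution factor = 5 × 12 × 8 × 20 × 20 × 12.5 = 2.4 × 10^6
Stock = 0.417 nM × 2.4 × 10^6 = 1.001 × 10^6 nM = 1.00 mM

1.00 mM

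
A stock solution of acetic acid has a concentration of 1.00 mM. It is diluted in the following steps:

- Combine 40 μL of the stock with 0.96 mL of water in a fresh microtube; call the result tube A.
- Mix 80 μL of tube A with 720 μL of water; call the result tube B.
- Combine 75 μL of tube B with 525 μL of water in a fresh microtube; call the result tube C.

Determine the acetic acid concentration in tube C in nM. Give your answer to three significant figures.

500 nM

Step 1: 40 μL + 0.96 mL = 1000 μL total → factor 1000/40 = 25
Step 2: 80 μL + 720 μL = 800 μL total → factor 800/80 = 10
Step 3: 75 μL + 525 μL = 600 μL total → factor 600/75 = 8
Overall dilution factor = 25 × 10 × 8 = 2000
Final = 1.00 mM / 2000 = 0.0005000 mM = 500 nM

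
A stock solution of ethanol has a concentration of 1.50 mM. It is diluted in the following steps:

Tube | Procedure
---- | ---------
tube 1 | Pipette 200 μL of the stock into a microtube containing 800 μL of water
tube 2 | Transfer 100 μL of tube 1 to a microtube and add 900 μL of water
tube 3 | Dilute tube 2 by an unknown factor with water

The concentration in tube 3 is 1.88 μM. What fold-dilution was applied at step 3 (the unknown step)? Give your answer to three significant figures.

16.0-fold

Step 1: 200 μL + 800 μL = 1000 μL total → factor 1000/200 = 5
Step 2: 100 μL + 900 μL = 1000 μL total → factor 1000/100 = 10
Step 3: unknown factor x
Product of known-step factors = 50
Overall factor = 1.50 mM / (1.88 μM) = 797.87
x = 797.87 / 50 = 16.0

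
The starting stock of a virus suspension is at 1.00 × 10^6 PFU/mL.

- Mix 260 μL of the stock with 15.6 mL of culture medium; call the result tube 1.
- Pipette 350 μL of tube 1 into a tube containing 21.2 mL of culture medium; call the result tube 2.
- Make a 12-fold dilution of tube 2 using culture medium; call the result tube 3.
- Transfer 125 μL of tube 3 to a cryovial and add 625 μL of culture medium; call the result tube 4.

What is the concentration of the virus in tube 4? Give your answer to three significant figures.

3.70 PFU/mL

Step 1: 260 μL + 15.6 mL = 15860 μL total → factor 15860/260 = 61
Step 2: 350 μL + 21.2 mL = 21550 μL total → factor 21550/350 = 61.571
Step 3: 12-fold → factor 12
Step 4: 125 μL + 625 μL = 750 μL total → factor 750/125 = 6
Dilution factor through tube 4 = 61 × 61.571 × 12 × 6 = 2.7042 × 10^5
[tube 4] = 1.00 × 10^6 PFU/mL / 2.7042 × 10^5 = 3.70 PFU/mL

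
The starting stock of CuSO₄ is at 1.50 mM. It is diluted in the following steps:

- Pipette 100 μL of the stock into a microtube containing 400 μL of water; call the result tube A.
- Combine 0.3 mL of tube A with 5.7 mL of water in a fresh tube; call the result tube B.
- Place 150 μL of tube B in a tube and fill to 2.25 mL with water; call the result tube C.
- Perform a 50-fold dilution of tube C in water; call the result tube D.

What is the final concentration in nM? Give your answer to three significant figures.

20.0 nM

Step 1: 100 μL + 400 μL = 500 μL total → factor 500/100 = 5
Step 2: 0.3 mL + 5.7 mL = 6 mL total → factor 6/0.3 = 20
Step 3: 150 μL brought to 2.25 mL → factor 2250/150 = 15
Step 4: 50-fold → factor 50
Overall dilution factor = 5 × 20 × 15 × 50 = 75000
Final = 1.50 mM / 75000 = 2.000 × 10^-5 mM = 20.0 nM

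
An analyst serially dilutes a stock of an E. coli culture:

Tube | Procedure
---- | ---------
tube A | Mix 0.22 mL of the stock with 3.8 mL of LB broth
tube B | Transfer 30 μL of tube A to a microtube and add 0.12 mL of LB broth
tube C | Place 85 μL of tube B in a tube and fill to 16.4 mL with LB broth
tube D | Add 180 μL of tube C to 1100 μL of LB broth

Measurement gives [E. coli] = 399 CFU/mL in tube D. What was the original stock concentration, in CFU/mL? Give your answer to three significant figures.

5.00 × 10^7 CFU/mL

Step 1: 0.22 mL + 3.8 mL = 4.02 mL total → factor 4.02/0.22 = 18.273
Step 2: 30 μL + 0.12 mL = 150 μL total → factor 150/30 = 5
Step 3: 85 μL brought to 16.4 mL → factor 16400/85 = 192.94
Step 4: 180 μL + 1100 μL = 1280 μL total → factor 1280/180 = 7.1111
Overall dilution factor = 18.273 × 5 × 192.94 × 7.1111 = 1.2535 × 10^5
Stock = 399 CFU/mL × 1.2535 × 10^5 = 5.00 × 10^7 CFU/mL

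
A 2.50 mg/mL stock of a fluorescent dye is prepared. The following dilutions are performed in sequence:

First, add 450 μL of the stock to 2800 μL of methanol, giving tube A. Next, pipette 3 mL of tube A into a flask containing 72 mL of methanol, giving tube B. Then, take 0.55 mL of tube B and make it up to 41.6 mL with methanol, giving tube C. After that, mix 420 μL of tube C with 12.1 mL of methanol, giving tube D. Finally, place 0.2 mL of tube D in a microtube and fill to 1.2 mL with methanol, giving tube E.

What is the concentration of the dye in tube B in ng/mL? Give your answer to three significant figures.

1.38 × 10^4 ng/mL

Step 1: 450 μL + 2800 μL = 3250 μL total → factor 3250/450 = 7.2222
Step 2: 3 mL + 72 mL = 75 mL total → factor 75/3 = 25
Dilution factor through tube B = 7.2222 × 25 = 180.56
[tube B] = 2.50 mg/mL / 180.56 = 0.01385 mg/mL = 1.38 × 10^4 ng/mL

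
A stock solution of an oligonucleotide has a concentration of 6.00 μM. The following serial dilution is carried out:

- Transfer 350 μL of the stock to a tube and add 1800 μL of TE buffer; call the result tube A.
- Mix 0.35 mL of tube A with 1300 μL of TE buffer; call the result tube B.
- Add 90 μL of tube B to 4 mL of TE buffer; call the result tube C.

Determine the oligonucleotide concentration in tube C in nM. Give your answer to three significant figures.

4.56 nM

Step 1: 350 μL + 1800 μL = 2150 μL total → factor 2150/350 = 6.1429
Step 2: 0.35 mL + 1300 μL = 1.65 mL total → factor 1.65/0.35 = 4.7143
Step 3: 90 μL + 4 mL = 4090 μL total → factor 4090/90 = 45.444
Overall dilution factor = 6.1429 × 4.7143 × 45.444 = 1316
Final = 6.00 μM / 1316 = 0.004559 μM = 4.56 nM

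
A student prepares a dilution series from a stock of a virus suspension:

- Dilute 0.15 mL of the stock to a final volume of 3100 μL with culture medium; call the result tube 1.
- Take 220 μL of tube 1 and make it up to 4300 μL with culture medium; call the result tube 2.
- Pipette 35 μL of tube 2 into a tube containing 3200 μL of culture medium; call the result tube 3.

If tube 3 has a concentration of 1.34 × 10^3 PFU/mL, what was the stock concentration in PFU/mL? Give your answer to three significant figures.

5.00 × 10^7 PFU/mL

Step 1: 0.15 mL brought to 3100 μL → factor 3.1/0.15 = 20.667
Step 2: 220 μL brought to 4300 μL → factor 4300/220 = 19.545
Step 3: 35 μL + 3200 μL = 3235 μL total → factor 3235/35 = 92.429
Overall dilution factor = 20.667 × 19.545 × 92.429 = 37336
Stock = 1.34 × 10^3 PFU/mL × 37336 = 5.00 × 10^7 PFU/mL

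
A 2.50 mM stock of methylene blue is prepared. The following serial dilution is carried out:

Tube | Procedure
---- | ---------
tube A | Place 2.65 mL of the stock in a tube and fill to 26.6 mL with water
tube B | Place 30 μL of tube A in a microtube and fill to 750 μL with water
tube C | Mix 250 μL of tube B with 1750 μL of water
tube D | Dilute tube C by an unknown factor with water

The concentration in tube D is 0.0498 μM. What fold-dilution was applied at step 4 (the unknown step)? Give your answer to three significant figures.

Step 1: 2.65 mL brought to 26.6 mL → factor 26.6/2.65 = 10.038
Step 2: 30 μL brought to 750 μL → factor 750/30 = 25
Step 3: 250 μL + 1750 μL = 2000 μL total → factor 2000/250 = 8
Step 4: unknown factor x
Product of known-step factors = 2007.5
Overall factor = 2.50 mM / (0.0498 μM) = 50201
x = 50201 / 2007.5 = 25.0

25.0-fold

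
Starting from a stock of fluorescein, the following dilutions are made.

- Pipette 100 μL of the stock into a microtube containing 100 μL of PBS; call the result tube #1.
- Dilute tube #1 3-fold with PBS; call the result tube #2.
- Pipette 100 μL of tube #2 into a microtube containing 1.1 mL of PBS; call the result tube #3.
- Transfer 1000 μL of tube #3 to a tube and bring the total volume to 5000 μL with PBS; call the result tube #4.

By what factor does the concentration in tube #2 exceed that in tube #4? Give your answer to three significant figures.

Step 1: 100 μL + 100 μL = 200 μL total → factor 200/100 = 2
Step 2: 3-fold → factor 3
Step 3: 100 μL + 1.1 mL = 1200 μL total → factor 1200/100 = 12
Step 4: 1000 μL brought to 5000 μL → factor 5000/1000 = 5
Dilution factor to tube #2 = 6; to tube #4 = 360
[tube #2]/[tube #4] = (factor to tube #4)/(factor to tube #2) = 360/6 = 60.0

60.0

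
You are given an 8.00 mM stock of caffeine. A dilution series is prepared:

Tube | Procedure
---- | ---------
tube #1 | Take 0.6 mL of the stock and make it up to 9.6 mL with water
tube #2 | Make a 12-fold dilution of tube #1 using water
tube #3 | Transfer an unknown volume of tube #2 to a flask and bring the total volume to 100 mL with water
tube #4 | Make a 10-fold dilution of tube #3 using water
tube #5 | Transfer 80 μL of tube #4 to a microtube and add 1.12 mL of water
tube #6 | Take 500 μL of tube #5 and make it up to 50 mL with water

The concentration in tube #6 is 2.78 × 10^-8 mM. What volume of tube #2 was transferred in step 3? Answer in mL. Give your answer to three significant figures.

Step 1: 0.6 mL brought to 9.6 mL → factor 9.6/0.6 = 16
Step 2: 12-fold → factor 12
Step 3: v brought to 100 mL → factor = 100 mL/v
Step 4: 10-fold → factor 10
Step 5: 80 μL + 1.12 mL = 1200 μL total → factor 1200/80 = 15
Step 6: 500 μL brought to 50 mL → factor 50000/500 = 100
Product of known-step factors = 2.88 × 10^6
Overall factor = 8.00 mM / (2.78 × 10^-8 mM) = 2.8777 × 10^8
Step-3 factor = 2.8777 × 10^8 / 2.88 × 10^6 = 99.92
v = 100 mL / 99.92 = 1.00 mL

1.00 mL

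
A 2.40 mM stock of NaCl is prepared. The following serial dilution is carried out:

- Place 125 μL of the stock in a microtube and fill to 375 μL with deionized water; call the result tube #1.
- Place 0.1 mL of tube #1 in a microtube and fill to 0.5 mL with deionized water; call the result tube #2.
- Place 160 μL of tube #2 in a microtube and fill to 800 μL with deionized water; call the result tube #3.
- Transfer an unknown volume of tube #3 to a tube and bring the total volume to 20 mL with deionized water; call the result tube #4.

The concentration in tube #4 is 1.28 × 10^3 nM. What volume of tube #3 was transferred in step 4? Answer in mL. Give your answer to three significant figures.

Step 1: 125 μL brought to 375 μL → factor 375/125 = 3
Step 2: 0.1 mL brought to 0.5 mL → factor 0.5/0.1 = 5
Step 3: 160 μL brought to 800 μL → factor 800/160 = 5
Step 4: v brought to 20 mL → factor = 20 mL/v
Product of known-step factors = 75
Overall factor = 2.40 mM / (1.28 × 10^3 nM) = 1875
Step-4 factor = 1875 / 75 = 25
v = 20 mL / 25 = 0.800 mL

0.800 mL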